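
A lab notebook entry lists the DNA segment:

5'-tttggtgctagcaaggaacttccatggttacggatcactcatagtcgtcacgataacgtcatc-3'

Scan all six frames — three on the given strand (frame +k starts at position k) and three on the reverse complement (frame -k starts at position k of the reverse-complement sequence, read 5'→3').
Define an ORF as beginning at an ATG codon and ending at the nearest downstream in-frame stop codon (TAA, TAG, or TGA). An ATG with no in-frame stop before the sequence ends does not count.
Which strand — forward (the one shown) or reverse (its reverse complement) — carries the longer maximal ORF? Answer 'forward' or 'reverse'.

Reverse complement (5'→3'): GATGACGTTATCGTGACGACTATGAGTGATCCGTAACCATGGAAGTTCCTTGCTAGCACCAAA
Frame +1: TTT GGT GCT AGC AAG GAA CTT CCA TGG TTA CGG ATC ACT CAT AGT CGT CAC GAT AAC GTC ATC — no ATG→stop ORF.
Frame +2: TTG GTG CTA GCA AGG AAC TTC CAT GGT TAC GGA TCA CTC ATA GTC GTC ACG ATA ACG TCA — no ATG→stop ORF.
Frame +3: TGG TGC TAG CAA GGA ACT TCC ATG GTT ACG GAT CAC TCA TAG TCG TCA CGA TAA CGT CAT — ATG at 24, stop TAG at 42 → 21 nt.
Frame -1: GAT GAC GTT ATC GTG ACG ACT ATG AGT GAT CCG TAA CCA TGG AAG TTC CTT GCT AGC ACC AAA — ATG at 22, stop TAA at 34 → 15 nt.
Frame -2: ATG ACG TTA TCG TGA CGA CTA TGA GTG ATC CGT AAC CAT GGA AGT TCC TTG CTA GCA CCA — ATG at 2, stop TGA at 14 → 15 nt.
Frame -3: TGA CGT TAT CGT GAC GAC TAT GAG TGA TCC GTA ACC ATG GAA GTT CCT TGC TAG CAC CAA — ATG at 39, stop TAG at 54 → 18 nt.
Forward-strand max 21 nt; reverse-strand max 18 nt. The forward strand has the longer ORF.

forward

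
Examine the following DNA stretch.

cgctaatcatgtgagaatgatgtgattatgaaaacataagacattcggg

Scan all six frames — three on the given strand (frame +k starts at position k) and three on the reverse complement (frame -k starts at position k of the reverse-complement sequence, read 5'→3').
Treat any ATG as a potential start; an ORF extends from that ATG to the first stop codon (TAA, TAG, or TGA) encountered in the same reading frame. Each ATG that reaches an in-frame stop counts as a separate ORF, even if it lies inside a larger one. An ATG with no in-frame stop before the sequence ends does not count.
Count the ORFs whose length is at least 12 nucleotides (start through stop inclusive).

Reverse complement (5'→3'): CCCGAATGTCTTATGTTTTCATAATCACATCATTCTCACATGATTAGCG
Frame +1: CGC TAA TCA TGT GAG AAT GAT GTG ATT ATG AAA ACA TAA GAC ATT CGG — ATG at 28, stop TAA at 37 → 12 nt.
Frame +2: GCT AAT CAT GTG AGA ATG ATG TGA TTA TGA AAA CAT AAG ACA TTC GGG — ATG at 17, stop TGA at 23 → 9 nt; ATG at 20, stop TGA at 23 → 6 nt.
Frame +3: CTA ATC ATG TGA GAA TGA TGT GAT TAT GAA AAC ATA AGA CAT TCG — ATG at 9, stop TGA at 12 → 6 nt.
Frame -1: CCC GAA TGT CTT ATG TTT TCA TAA TCA CAT CAT TCT CAC ATG ATT AGC — ATG at 13, stop TAA at 22 → 12 nt.
Frame -2: CCG AAT GTC TTA TGT TTT CAT AAT CAC ATC ATT CTC ACA TGA TTA GCG — no ATG→stop ORF.
Frame -3: CGA ATG TCT TAT GTT TTC ATA ATC ACA TCA TTC TCA CAT GAT TAG — ATG at 6, stop TAG at 45 → 42 nt.
ORFs ≥ 12 nucleotides: frame +1 28–39 (12 nucleotides), frame -1 13–24 (12 nucleotides), frame -3 6–47 (42 nucleotides). Count = 3.

3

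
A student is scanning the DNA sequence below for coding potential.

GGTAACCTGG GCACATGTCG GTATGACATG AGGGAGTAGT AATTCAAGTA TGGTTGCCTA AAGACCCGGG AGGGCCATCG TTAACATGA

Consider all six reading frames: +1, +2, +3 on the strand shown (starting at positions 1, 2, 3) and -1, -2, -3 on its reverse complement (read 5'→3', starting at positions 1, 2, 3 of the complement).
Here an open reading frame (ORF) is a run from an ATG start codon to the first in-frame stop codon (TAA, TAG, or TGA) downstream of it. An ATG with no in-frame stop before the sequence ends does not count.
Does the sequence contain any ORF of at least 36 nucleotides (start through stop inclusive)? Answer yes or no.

Reverse complement (5'→3'): TCATGTTAACGATGGCCCTCCCGGGTCTTTAGGCAACCATACTTGAATTACTACTCCCTCATGTCATACCGACATGTGCCCAGGTTACC
Frame +1: GGT AAC CTG GGC ACA TGT CGG TAT GAC ATG AGG GAG TAG TAA TTC AAG TAT GGT TGC CTA AAG ACC CGG GAG GGC CAT CGT TAA CAT — ATG at 28, stop TAG at 37 → 12 nt.
Frame +2: GTA ACC TGG GCA CAT GTC GGT ATG ACA TGA GGG AGT AGT AAT TCA AGT ATG GTT GCC TAA AGA CCC GGG AGG GCC ATC GTT AAC ATG — ATG at 23, stop TGA at 29 → 9 nt; ATG at 50, stop TAA at 59 → 12 nt.
Frame +3: TAA CCT GGG CAC ATG TCG GTA TGA CAT GAG GGA GTA GTA ATT CAA GTA TGG TTG CCT AAA GAC CCG GGA GGG CCA TCG TTA ACA TGA — ATG at 15, stop TGA at 24 → 12 nt.
Frame -1: TCA TGT TAA CGA TGG CCC TCC CGG GTC TTT AGG CAA CCA TAC TTG AAT TAC TAC TCC CTC ATG TCA TAC CGA CAT GTG CCC AGG TTA — no ATG→stop ORF.
Frame -2: CAT GTT AAC GAT GGC CCT CCC GGG TCT TTA GGC AAC CAT ACT TGA ATT ACT ACT CCC TCA TGT CAT ACC GAC ATG TGC CCA GGT TAC — no ATG→stop ORF.
Frame -3: ATG TTA ACG ATG GCC CTC CCG GGT CTT TAG GCA ACC ATA CTT GAA TTA CTA CTC CCT CAT GTC ATA CCG ACA TGT GCC CAG GTT ACC — ATG at 3, stop TAG at 30 → 30 nt; ATG at 12, stop TAG at 30 → 21 nt.
Largest ORF found is 30 nucleotides < 36, so no.

no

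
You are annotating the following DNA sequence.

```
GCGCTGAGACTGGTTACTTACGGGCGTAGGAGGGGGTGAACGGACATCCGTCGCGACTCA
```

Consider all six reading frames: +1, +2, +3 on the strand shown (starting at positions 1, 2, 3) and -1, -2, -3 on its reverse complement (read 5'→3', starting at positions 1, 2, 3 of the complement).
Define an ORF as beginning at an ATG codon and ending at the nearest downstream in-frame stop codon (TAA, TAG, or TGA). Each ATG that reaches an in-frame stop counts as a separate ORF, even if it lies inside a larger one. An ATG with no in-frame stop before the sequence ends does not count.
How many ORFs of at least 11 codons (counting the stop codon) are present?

Reverse complement (5'→3'): TGAGTCGCGACGGATGTCCGTTCACCCCCTCCTACGCCCGTAAGTAACCAGTCTCAGCGC
Frame +1: GCG CTG AGA CTG GTT ACT TAC GGG CGT AGG AGG GGG TGA ACG GAC ATC CGT CGC GAC TCA — no ATG→stop ORF.
Frame +2: CGC TGA GAC TGG TTA CTT ACG GGC GTA GGA GGG GGT GAA CGG ACA TCC GTC GCG ACT — no ATG→stop ORF.
Frame +3: GCT GAG ACT GGT TAC TTA CGG GCG TAG GAG GGG GTG AAC GGA CAT CCG TCG CGA CTC — no ATG→stop ORF.
Frame -1: TGA GTC GCG ACG GAT GTC CGT TCA CCC CCT CCT ACG CCC GTA AGT AAC CAG TCT CAG CGC — no ATG→stop ORF.
Frame -2: GAG TCG CGA CGG ATG TCC GTT CAC CCC CTC CTA CGC CCG TAA GTA ACC AGT CTC AGC — ATG at 14, stop TAA at 41 → 30 nt.
Frame -3: AGT CGC GAC GGA TGT CCG TTC ACC CCC TCC TAC GCC CGT AAG TAA CCA GTC TCA GCG — no ATG→stop ORF.
No ORF reaches 11 codons. Count = 0.

0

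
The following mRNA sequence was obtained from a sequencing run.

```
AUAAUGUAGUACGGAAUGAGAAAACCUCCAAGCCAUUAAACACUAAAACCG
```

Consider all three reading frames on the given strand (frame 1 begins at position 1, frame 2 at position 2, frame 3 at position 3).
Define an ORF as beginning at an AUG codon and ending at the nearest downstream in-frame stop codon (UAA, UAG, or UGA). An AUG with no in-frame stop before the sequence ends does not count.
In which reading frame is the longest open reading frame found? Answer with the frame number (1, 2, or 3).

Frame 1: AUA AUG UAG UAC GGA AUG AGA AAA CCU CCA AGC CAU UAA ACA CUA AAA CCG — AUG at 4, stop UAG at 7 → 6 nt; AUG at 16, stop UAA at 37 → 24 nt.
Frame 2: UAA UGU AGU ACG GAA UGA GAA AAC CUC CAA GCC AUU AAA CAC UAA AAC — no AUG→stop ORF.
Frame 3: AAU GUA GUA CGG AAU GAG AAA ACC UCC AAG CCA UUA AAC ACU AAA ACC — no AUG→stop ORF.
Longest ORF is 24 nt in frame 1 (positions 16–39).

1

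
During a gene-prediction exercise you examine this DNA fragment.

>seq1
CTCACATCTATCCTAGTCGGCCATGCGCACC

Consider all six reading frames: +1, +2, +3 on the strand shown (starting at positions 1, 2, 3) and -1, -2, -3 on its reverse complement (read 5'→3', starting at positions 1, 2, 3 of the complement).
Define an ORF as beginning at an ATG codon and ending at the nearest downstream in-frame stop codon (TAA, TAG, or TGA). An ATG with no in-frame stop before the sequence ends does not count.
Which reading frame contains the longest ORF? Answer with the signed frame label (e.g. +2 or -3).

-2

Reverse complement (5'→3'): GGTGCGCATGGCCGACTAGGATAGATGTGAG
Frame +1: CTC ACA TCT ATC CTA GTC GGC CAT GCG CAC — no ATG→stop ORF.
Frame +2: TCA CAT CTA TCC TAG TCG GCC ATG CGC ACC — no ATG→stop ORF.
Frame +3: CAC ATC TAT CCT AGT CGG CCA TGC GCA — no ATG→stop ORF.
Frame -1: GGT GCG CAT GGC CGA CTA GGA TAG ATG TGA — ATG at 25, stop TGA at 28 → 6 nt.
Frame -2: GTG CGC ATG GCC GAC TAG GAT AGA TGT GAG — ATG at 8, stop TAG at 17 → 12 nt.
Frame -3: TGC GCA TGG CCG ACT AGG ATA GAT GTG — no ATG→stop ORF.
Longest ORF is 12 nt in frame -2 (positions 8–19).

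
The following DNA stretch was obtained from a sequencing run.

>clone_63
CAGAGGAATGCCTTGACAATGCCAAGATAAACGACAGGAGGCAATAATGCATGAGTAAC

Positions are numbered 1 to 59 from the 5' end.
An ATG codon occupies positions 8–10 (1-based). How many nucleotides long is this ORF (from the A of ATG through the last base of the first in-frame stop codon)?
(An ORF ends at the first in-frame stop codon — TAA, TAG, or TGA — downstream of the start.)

Codons from position 8: ATG (8–10), CCT (11–13), TGA (14–16).
TGA is the first in-frame stop; ORF spans 8–16, 9 nucleotides.

9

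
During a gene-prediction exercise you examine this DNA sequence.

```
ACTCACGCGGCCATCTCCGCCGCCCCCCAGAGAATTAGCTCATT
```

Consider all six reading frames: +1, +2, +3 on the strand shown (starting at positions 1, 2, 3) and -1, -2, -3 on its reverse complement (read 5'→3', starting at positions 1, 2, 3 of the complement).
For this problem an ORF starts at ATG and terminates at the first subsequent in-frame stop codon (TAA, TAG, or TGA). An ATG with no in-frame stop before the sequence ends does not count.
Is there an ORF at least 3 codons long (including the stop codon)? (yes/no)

yes

Reverse complement (5'→3'): AATGAGCTAATTCTCTGGGGGGCGGCGGAGATGGCCGCGTGAGT
Frame +1: ACT CAC GCG GCC ATC TCC GCC GCC CCC CAG AGA ATT AGC TCA — no ATG→stop ORF.
Frame +2: CTC ACG CGG CCA TCT CCG CCG CCC CCC AGA GAA TTA GCT CAT — no ATG→stop ORF.
Frame +3: TCA CGC GGC CAT CTC CGC CGC CCC CCA GAG AAT TAG CTC ATT — no ATG→stop ORF.
Frame -1: AAT GAG CTA ATT CTC TGG GGG GCG GCG GAG ATG GCC GCG TGA — ATG at 31, stop TGA at 40 → 12 nt.
Frame -2: ATG AGC TAA TTC TCT GGG GGG CGG CGG AGA TGG CCG CGT GAG — ATG at 2, stop TAA at 8 → 9 nt.
Frame -3: TGA GCT AAT TCT CTG GGG GGC GGC GGA GAT GGC CGC GTG AGT — no ATG→stop ORF.
Frame -1 has an ORF of 4 codons (positions 31–42) ≥ 3, so yes.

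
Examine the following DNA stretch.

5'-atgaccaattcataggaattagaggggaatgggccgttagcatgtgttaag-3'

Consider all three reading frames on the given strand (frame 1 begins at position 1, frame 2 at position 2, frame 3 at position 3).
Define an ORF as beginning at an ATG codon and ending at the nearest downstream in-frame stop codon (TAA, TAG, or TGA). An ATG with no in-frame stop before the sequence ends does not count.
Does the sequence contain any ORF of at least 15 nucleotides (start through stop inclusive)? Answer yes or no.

Frame 1: ATG ACC AAT TCA TAG GAA TTA GAG GGG AAT GGG CCG TTA GCA TGT GTT AAG — ATG at 1, stop TAG at 13 → 15 nt.
Frame 2: TGA CCA ATT CAT AGG AAT TAG AGG GGA ATG GGC CGT TAG CAT GTG TTA — ATG at 29, stop TAG at 38 → 12 nt.
Frame 3: GAC CAA TTC ATA GGA ATT AGA GGG GAA TGG GCC GTT AGC ATG TGT TAA — ATG at 42, stop TAA at 48 → 9 nt.
Frame 1 has an ORF of 15 nucleotides (positions 1–15) ≥ 15, so yes.

yes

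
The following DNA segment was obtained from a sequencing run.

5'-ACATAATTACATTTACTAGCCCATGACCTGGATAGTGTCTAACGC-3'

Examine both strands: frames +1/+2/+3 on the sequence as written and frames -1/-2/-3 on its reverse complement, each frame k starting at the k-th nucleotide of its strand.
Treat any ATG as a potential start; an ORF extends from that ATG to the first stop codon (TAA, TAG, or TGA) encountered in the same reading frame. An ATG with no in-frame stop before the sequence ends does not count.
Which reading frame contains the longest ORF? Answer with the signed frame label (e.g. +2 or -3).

Reverse complement (5'→3'): GCGTTAGACACTATCCAGGTCATGGGCTAGTAAATGTAATTATGT
Frame +1: ACA TAA TTA CAT TTA CTA GCC CAT GAC CTG GAT AGT GTC TAA CGC — no ATG→stop ORF.
Frame +2: CAT AAT TAC ATT TAC TAG CCC ATG ACC TGG ATA GTG TCT AAC — no ATG→stop ORF.
Frame +3: ATA ATT ACA TTT ACT AGC CCA TGA CCT GGA TAG TGT CTA ACG — no ATG→stop ORF.
Frame -1: GCG TTA GAC ACT ATC CAG GTC ATG GGC TAG TAA ATG TAA TTA TGT — ATG at 22, stop TAG at 28 → 9 nt; ATG at 34, stop TAA at 37 → 6 nt.
Frame -2: CGT TAG ACA CTA TCC AGG TCA TGG GCT AGT AAA TGT AAT TAT — no ATG→stop ORF.
Frame -3: GTT AGA CAC TAT CCA GGT CAT GGG CTA GTA AAT GTA ATT ATG — no ATG→stop ORF.
Longest ORF is 9 nt in frame -1 (positions 22–30).

-1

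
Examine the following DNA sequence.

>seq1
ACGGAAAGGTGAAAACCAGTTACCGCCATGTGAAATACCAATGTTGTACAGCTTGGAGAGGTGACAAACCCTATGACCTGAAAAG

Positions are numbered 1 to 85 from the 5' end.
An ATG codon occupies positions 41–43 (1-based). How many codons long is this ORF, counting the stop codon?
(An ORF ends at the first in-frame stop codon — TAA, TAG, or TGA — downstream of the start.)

8

Codons from position 41: ATG (41–43), TTG (44–46), TAC (47–49), AGC (50–52), TTG (53–55), GAG (56–58), AGG (59–61), TGA (62–64).
TGA is the first in-frame stop; that's 8 codons including the stop.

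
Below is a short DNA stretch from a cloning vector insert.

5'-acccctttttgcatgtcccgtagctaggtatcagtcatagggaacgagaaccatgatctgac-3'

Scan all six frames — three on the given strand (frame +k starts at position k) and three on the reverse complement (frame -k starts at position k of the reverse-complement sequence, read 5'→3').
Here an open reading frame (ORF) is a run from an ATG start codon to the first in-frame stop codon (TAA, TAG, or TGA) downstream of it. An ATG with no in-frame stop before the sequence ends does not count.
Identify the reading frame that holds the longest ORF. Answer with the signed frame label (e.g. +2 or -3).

-3

Reverse complement (5'→3'): GTCAGATCATGGTTCTCGTTCCCTATGACTGATACCTAGCTACGGGACATGCAAAAAGGGGT
Frame +1: ACC CCT TTT TGC ATG TCC CGT AGC TAG GTA TCA GTC ATA GGG AAC GAG AAC CAT GAT CTG — ATG at 13, stop TAG at 25 → 15 nt.
Frame +2: CCC CTT TTT GCA TGT CCC GTA GCT AGG TAT CAG TCA TAG GGA ACG AGA ACC ATG ATC TGA — ATG at 53, stop TGA at 59 → 9 nt.
Frame +3: CCC TTT TTG CAT GTC CCG TAG CTA GGT ATC AGT CAT AGG GAA CGA GAA CCA TGA TCT GAC — no ATG→stop ORF.
Frame -1: GTC AGA TCA TGG TTC TCG TTC CCT ATG ACT GAT ACC TAG CTA CGG GAC ATG CAA AAA GGG — ATG at 25, stop TAG at 37 → 15 nt.
Frame -2: TCA GAT CAT GGT TCT CGT TCC CTA TGA CTG ATA CCT AGC TAC GGG ACA TGC AAA AAG GGG — no ATG→stop ORF.
Frame -3: CAG ATC ATG GTT CTC GTT CCC TAT GAC TGA TAC CTA GCT ACG GGA CAT GCA AAA AGG GGT — ATG at 9, stop TGA at 30 → 24 nt.
Longest ORF is 24 nt in frame -3 (positions 9–32).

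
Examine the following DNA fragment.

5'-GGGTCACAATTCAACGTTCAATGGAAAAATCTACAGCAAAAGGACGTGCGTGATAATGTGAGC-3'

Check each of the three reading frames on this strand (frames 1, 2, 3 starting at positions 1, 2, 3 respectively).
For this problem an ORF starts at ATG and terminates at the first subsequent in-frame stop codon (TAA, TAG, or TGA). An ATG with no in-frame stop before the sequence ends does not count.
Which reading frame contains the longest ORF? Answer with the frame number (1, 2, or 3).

3

Frame 1: GGG TCA CAA TTC AAC GTT CAA TGG AAA AAT CTA CAG CAA AAG GAC GTG CGT GAT AAT GTG AGC — no ATG→stop ORF.
Frame 2: GGT CAC AAT TCA ACG TTC AAT GGA AAA ATC TAC AGC AAA AGG ACG TGC GTG ATA ATG TGA — ATG at 56, stop TGA at 59 → 6 nt.
Frame 3: GTC ACA ATT CAA CGT TCA ATG GAA AAA TCT ACA GCA AAA GGA CGT GCG TGA TAA TGT GAG — ATG at 21, stop TGA at 51 → 33 nt.
Longest ORF is 33 nt in frame 3 (positions 21–53).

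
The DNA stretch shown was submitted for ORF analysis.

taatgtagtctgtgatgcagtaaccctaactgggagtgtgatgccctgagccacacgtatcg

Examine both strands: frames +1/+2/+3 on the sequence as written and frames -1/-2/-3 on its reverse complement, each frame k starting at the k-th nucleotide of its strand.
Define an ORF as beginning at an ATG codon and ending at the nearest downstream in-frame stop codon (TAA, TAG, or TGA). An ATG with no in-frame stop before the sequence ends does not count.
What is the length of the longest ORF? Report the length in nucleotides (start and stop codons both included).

Reverse complement (5'→3'): CGATACGTGTGGCTCAGGGCATCACACTCCCAGTTAGGGTTACTGCATCACAGACTACATTA
Frame +1: TAA TGT AGT CTG TGA TGC AGT AAC CCT AAC TGG GAG TGT GAT GCC CTG AGC CAC ACG TAT — no ATG→stop ORF.
Frame +2: AAT GTA GTC TGT GAT GCA GTA ACC CTA ACT GGG AGT GTG ATG CCC TGA GCC ACA CGT ATC — ATG at 41, stop TGA at 47 → 9 nt.
Frame +3: ATG TAG TCT GTG ATG CAG TAA CCC TAA CTG GGA GTG TGA TGC CCT GAG CCA CAC GTA TCG — ATG at 3, stop TAG at 6 → 6 nt; ATG at 15, stop TAA at 21 → 9 nt.
Frame -1: CGA TAC GTG TGG CTC AGG GCA TCA CAC TCC CAG TTA GGG TTA CTG CAT CAC AGA CTA CAT — no ATG→stop ORF.
Frame -2: GAT ACG TGT GGC TCA GGG CAT CAC ACT CCC AGT TAG GGT TAC TGC ATC ACA GAC TAC ATT — no ATG→stop ORF.
Frame -3: ATA CGT GTG GCT CAG GGC ATC ACA CTC CCA GTT AGG GTT ACT GCA TCA CAG ACT ACA TTA — no ATG→stop ORF.
Longest: frame +2, positions 41–49, 9 nt = 3 codons = 2 aa. → 9 nucleotides.

9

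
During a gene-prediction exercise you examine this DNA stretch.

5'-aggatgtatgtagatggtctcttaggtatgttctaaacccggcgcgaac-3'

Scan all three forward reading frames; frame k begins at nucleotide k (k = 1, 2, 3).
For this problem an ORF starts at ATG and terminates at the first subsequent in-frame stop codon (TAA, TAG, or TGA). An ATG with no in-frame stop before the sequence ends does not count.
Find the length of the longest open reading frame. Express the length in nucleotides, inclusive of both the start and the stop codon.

33

Frame 1: AGG ATG TAT GTA GAT GGT CTC TTA GGT ATG TTC TAA ACC CGG CGC GAA — ATG at 4, stop TAA at 34 → 33 nt; ATG at 28, stop TAA at 34 → 9 nt.
Frame 2: GGA TGT ATG TAG ATG GTC TCT TAG GTA TGT TCT AAA CCC GGC GCG AAC — ATG at 8, stop TAG at 11 → 6 nt; ATG at 14, stop TAG at 23 → 12 nt.
Frame 3: GAT GTA TGT AGA TGG TCT CTT AGG TAT GTT CTA AAC CCG GCG CGA — no ATG→stop ORF.
Longest: frame 1, positions 4–36, 33 nt = 11 codons = 10 aa. → 33 nucleotides.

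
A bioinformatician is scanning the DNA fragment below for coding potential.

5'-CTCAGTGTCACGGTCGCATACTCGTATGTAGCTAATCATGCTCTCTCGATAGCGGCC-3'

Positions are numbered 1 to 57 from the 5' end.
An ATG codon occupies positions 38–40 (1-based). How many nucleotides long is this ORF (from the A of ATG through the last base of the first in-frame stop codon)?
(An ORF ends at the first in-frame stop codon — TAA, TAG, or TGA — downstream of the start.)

Codons from position 38: ATG (38–40), CTC (41–43), TCT (44–46), CGA (47–49), TAG (50–52).
TAG is the first in-frame stop; ORF spans 38–52, 15 nucleotides.

15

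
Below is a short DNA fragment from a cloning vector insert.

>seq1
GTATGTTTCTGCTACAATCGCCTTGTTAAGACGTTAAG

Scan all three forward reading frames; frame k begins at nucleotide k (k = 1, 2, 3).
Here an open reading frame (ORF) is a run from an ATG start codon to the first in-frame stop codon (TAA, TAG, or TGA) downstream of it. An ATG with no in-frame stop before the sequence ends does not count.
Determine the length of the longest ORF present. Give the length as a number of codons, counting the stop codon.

9

Frame 1: GTA TGT TTC TGC TAC AAT CGC CTT GTT AAG ACG TTA — no ATG→stop ORF.
Frame 2: TAT GTT TCT GCT ACA ATC GCC TTG TTA AGA CGT TAA — no ATG→stop ORF.
Frame 3: ATG TTT CTG CTA CAA TCG CCT TGT TAA GAC GTT AAG — ATG at 3, stop TAA at 27 → 27 nt.
Longest: frame 3, positions 3–29, 27 nt = 9 codons = 8 aa. → 9 codons.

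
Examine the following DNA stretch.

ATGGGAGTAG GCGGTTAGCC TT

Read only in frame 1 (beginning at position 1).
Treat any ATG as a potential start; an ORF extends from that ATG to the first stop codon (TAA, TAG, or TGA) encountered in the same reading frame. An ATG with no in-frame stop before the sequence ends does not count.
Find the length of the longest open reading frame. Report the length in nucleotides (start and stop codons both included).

18

Frame 1: ATG GGA GTA GGC GGT TAG CCT — ATG at 1, stop TAG at 16 → 18 nt.
Longest: frame 1, positions 1–18, 18 nt = 6 codons = 5 aa. → 18 nucleotides.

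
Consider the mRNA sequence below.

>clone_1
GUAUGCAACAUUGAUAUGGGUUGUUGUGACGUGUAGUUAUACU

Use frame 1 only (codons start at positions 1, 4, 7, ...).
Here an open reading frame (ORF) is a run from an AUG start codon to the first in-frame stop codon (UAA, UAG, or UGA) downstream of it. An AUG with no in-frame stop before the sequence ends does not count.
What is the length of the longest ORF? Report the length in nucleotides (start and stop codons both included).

21

Frame 1: GUA UGC AAC AUU GAU AUG GGU UGU UGU GAC GUG UAG UUA UAC — AUG at 16, stop UAG at 34 → 21 nt.
Longest: frame 1, positions 16–36, 21 nt = 7 codons = 6 aa. → 21 nucleotides.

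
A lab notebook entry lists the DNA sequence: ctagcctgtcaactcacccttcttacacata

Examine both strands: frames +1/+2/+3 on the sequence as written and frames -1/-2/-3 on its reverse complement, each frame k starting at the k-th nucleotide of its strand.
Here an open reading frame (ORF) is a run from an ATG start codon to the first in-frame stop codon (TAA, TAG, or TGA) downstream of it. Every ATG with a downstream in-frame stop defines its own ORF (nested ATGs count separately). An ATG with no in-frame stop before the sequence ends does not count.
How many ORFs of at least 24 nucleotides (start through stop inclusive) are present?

Reverse complement (5'→3'): TATGTGTAAGAAGGGTGAGTTGACAGGCTAG
Frame +1: CTA GCC TGT CAA CTC ACC CTT CTT ACA CAT — no ATG→stop ORF.
Frame +2: TAG CCT GTC AAC TCA CCC TTC TTA CAC ATA — no ATG→stop ORF.
Frame +3: AGC CTG TCA ACT CAC CCT TCT TAC ACA — no ATG→stop ORF.
Frame -1: TAT GTG TAA GAA GGG TGA GTT GAC AGG CTA — no ATG→stop ORF.
Frame -2: ATG TGT AAG AAG GGT GAG TTG ACA GGC TAG — ATG at 2, stop TAG at 29 → 30 nt.
Frame -3: TGT GTA AGA AGG GTG AGT TGA CAG GCT — no ATG→stop ORF.
ORFs ≥ 24 nucleotides: frame -2 2–31 (30 nucleotides). Count = 1.

1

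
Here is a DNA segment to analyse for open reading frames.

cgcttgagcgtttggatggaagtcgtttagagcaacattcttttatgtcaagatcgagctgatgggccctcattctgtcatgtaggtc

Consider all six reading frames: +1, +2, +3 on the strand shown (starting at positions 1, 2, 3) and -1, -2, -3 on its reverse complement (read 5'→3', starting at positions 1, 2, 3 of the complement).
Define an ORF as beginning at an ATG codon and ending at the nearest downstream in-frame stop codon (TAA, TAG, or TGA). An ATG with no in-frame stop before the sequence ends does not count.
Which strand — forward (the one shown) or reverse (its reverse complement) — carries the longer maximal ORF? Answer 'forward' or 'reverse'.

forward

Reverse complement (5'→3'): GACCTACATGACAGAATGAGGGCCCATCAGCTCGATCTTGACATAAAAGAATGTTGCTCTAAACGACTTCCATCCAAACGCTCAAGCG
Frame +1: CGC TTG AGC GTT TGG ATG GAA GTC GTT TAG AGC AAC ATT CTT TTA TGT CAA GAT CGA GCT GAT GGG CCC TCA TTC TGT CAT GTA GGT — ATG at 16, stop TAG at 28 → 15 nt.
Frame +2: GCT TGA GCG TTT GGA TGG AAG TCG TTT AGA GCA ACA TTC TTT TAT GTC AAG ATC GAG CTG ATG GGC CCT CAT TCT GTC ATG TAG GTC — ATG at 62, stop TAG at 83 → 24 nt; ATG at 80, stop TAG at 83 → 6 nt.
Frame +3: CTT GAG CGT TTG GAT GGA AGT CGT TTA GAG CAA CAT TCT TTT ATG TCA AGA TCG AGC TGA TGG GCC CTC ATT CTG TCA TGT AGG — ATG at 45, stop TGA at 60 → 18 nt.
Frame -1: GAC CTA CAT GAC AGA ATG AGG GCC CAT CAG CTC GAT CTT GAC ATA AAA GAA TGT TGC TCT AAA CGA CTT CCA TCC AAA CGC TCA AGC — no ATG→stop ORF.
Frame -2: ACC TAC ATG ACA GAA TGA GGG CCC ATC AGC TCG ATC TTG ACA TAA AAG AAT GTT GCT CTA AAC GAC TTC CAT CCA AAC GCT CAA GCG — ATG at 8, stop TGA at 17 → 12 nt.
Frame -3: CCT ACA TGA CAG AAT GAG GGC CCA TCA GCT CGA TCT TGA CAT AAA AGA ATG TTG CTC TAA ACG ACT TCC ATC CAA ACG CTC AAG — ATG at 51, stop TAA at 60 → 12 nt.
Forward-strand max 24 nt; reverse-strand max 12 nt. The forward strand has the longer ORF.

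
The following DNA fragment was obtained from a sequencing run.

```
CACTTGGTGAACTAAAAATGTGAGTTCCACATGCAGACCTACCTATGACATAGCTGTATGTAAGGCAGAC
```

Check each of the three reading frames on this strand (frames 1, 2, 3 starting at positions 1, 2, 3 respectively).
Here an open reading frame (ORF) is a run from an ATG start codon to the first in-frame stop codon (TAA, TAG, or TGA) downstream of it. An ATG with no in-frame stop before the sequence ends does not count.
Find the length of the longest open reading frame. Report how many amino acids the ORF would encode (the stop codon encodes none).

5

Frame 1: CAC TTG GTG AAC TAA AAA TGT GAG TTC CAC ATG CAG ACC TAC CTA TGA CAT AGC TGT ATG TAA GGC AGA — ATG at 31, stop TGA at 46 → 18 nt; ATG at 58, stop TAA at 61 → 6 nt.
Frame 2: ACT TGG TGA ACT AAA AAT GTG AGT TCC ACA TGC AGA CCT ACC TAT GAC ATA GCT GTA TGT AAG GCA GAC — no ATG→stop ORF.
Frame 3: CTT GGT GAA CTA AAA ATG TGA GTT CCA CAT GCA GAC CTA CCT ATG ACA TAG CTG TAT GTA AGG CAG — ATG at 18, stop TGA at 21 → 6 nt; ATG at 45, stop TAG at 51 → 9 nt.
Longest: frame 1, positions 31–48, 18 nt = 6 codons = 5 aa. → 5 amino acids.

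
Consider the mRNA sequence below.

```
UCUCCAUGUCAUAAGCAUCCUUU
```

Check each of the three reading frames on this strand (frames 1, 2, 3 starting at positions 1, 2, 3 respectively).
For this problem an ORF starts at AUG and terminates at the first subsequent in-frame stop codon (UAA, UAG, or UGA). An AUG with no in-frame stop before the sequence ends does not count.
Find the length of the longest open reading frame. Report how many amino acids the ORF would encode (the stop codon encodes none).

2

Frame 1: UCU CCA UGU CAU AAG CAU CCU — no AUG→stop ORF.
Frame 2: CUC CAU GUC AUA AGC AUC CUU — no AUG→stop ORF.
Frame 3: UCC AUG UCA UAA GCA UCC UUU — AUG at 6, stop UAA at 12 → 9 nt.
Longest: frame 3, positions 6–14, 9 nt = 3 codons = 2 aa. → 2 amino acids.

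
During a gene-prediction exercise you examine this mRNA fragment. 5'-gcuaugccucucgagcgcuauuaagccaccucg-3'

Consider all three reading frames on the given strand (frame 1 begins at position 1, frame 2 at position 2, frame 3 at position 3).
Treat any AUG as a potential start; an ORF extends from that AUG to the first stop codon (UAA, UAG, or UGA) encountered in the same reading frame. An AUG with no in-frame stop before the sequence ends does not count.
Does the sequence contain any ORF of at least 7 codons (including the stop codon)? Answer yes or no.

yes

Frame 1: GCU AUG CCU CUC GAG CGC UAU UAA GCC ACC UCG — AUG at 4, stop UAA at 22 → 21 nt.
Frame 2: CUA UGC CUC UCG AGC GCU AUU AAG CCA CCU — no AUG→stop ORF.
Frame 3: UAU GCC UCU CGA GCG CUA UUA AGC CAC CUC — no AUG→stop ORF.
Frame 1 has an ORF of 7 codons (positions 4–24) ≥ 7, so yes.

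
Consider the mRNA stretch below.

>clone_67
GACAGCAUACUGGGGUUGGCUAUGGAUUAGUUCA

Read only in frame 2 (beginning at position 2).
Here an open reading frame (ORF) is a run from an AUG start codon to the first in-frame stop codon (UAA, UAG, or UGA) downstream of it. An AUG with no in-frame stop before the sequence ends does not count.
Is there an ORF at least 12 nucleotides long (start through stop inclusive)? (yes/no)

no

Frame 2: ACA GCA UAC UGG GGU UGG CUA UGG AUU AGU UCA — no AUG→stop ORF.
Largest ORF found is 0 nucleotides < 12, so no.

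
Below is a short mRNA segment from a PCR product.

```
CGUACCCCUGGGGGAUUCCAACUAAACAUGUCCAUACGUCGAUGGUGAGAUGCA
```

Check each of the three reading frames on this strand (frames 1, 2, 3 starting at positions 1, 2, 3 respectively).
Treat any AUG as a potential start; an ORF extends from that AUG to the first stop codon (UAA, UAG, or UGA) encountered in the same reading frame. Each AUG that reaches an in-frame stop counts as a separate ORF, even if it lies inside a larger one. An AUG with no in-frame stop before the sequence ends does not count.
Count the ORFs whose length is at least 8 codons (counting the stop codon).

Frame 1: CGU ACC CCU GGG GGA UUC CAA CUA AAC AUG UCC AUA CGU CGA UGG UGA GAU GCA — AUG at 28, stop UGA at 46 → 21 nt.
Frame 2: GUA CCC CUG GGG GAU UCC AAC UAA ACA UGU CCA UAC GUC GAU GGU GAG AUG — no AUG→stop ORF.
Frame 3: UAC CCC UGG GGG AUU CCA ACU AAA CAU GUC CAU ACG UCG AUG GUG AGA UGC — no AUG→stop ORF.
No ORF reaches 8 codons. Count = 0.

0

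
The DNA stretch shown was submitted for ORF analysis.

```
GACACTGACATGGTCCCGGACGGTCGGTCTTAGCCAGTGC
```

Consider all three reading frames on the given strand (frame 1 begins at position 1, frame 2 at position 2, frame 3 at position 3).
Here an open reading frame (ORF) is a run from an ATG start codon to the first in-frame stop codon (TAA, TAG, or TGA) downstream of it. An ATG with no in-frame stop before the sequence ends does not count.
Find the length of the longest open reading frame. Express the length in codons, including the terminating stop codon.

8

Frame 1: GAC ACT GAC ATG GTC CCG GAC GGT CGG TCT TAG CCA GTG — ATG at 10, stop TAG at 31 → 24 nt.
Frame 2: ACA CTG ACA TGG TCC CGG ACG GTC GGT CTT AGC CAG TGC — no ATG→stop ORF.
Frame 3: CAC TGA CAT GGT CCC GGA CGG TCG GTC TTA GCC AGT — no ATG→stop ORF.
Longest: frame 1, positions 10–33, 24 nt = 8 codons = 7 aa. → 8 codons.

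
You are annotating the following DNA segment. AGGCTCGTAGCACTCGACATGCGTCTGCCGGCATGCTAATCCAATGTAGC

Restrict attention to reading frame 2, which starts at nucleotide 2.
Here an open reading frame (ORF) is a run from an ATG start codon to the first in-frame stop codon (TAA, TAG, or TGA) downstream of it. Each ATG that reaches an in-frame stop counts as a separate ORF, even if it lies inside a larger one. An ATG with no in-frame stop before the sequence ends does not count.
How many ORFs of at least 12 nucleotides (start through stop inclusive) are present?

Frame 2: GGC TCG TAG CAC TCG ACA TGC GTC TGC CGG CAT GCT AAT CCA ATG TAG — ATG at 44, stop TAG at 47 → 6 nt.
No ORF reaches 12 nucleotides. Count = 0.

0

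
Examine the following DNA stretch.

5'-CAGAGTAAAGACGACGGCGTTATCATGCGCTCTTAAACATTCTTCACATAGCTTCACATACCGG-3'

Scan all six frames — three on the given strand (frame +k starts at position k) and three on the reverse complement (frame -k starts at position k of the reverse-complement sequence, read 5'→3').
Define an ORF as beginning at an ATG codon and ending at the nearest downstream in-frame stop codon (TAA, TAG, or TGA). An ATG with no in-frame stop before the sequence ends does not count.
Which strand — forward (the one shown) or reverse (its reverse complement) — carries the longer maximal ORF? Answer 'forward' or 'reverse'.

reverse

Reverse complement (5'→3'): CCGGTATGTGAAGCTATGTGAAGAATGTTTAAGAGCGCATGATAACGCCGTCGTCTTTACTCTG
Frame +1: CAG AGT AAA GAC GAC GGC GTT ATC ATG CGC TCT TAA ACA TTC TTC ACA TAG CTT CAC ATA CCG — ATG at 25, stop TAA at 34 → 12 nt.
Frame +2: AGA GTA AAG ACG ACG GCG TTA TCA TGC GCT CTT AAA CAT TCT TCA CAT AGC TTC ACA TAC CGG — no ATG→stop ORF.
Frame +3: GAG TAA AGA CGA CGG CGT TAT CAT GCG CTC TTA AAC ATT CTT CAC ATA GCT TCA CAT ACC — no ATG→stop ORF.
Frame -1: CCG GTA TGT GAA GCT ATG TGA AGA ATG TTT AAG AGC GCA TGA TAA CGC CGT CGT CTT TAC TCT — ATG at 16, stop TGA at 19 → 6 nt; ATG at 25, stop TGA at 40 → 18 nt.
Frame -2: CGG TAT GTG AAG CTA TGT GAA GAA TGT TTA AGA GCG CAT GAT AAC GCC GTC GTC TTT ACT CTG — no ATG→stop ORF.
Frame -3: GGT ATG TGA AGC TAT GTG AAG AAT GTT TAA GAG CGC ATG ATA ACG CCG TCG TCT TTA CTC — ATG at 6, stop TGA at 9 → 6 nt.
Forward-strand max 12 nt; reverse-strand max 18 nt. The reverse strand has the longer ORF.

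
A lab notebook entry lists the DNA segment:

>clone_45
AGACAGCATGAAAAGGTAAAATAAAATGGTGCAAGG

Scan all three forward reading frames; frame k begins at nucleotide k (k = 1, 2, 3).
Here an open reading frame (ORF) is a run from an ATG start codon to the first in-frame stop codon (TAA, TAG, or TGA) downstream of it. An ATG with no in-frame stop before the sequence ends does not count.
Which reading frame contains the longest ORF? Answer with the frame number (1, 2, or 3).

Frame 1: AGA CAG CAT GAA AAG GTA AAA TAA AAT GGT GCA AGG — no ATG→stop ORF.
Frame 2: GAC AGC ATG AAA AGG TAA AAT AAA ATG GTG CAA — ATG at 8, stop TAA at 17 → 12 nt.
Frame 3: ACA GCA TGA AAA GGT AAA ATA AAA TGG TGC AAG — no ATG→stop ORF.
Longest ORF is 12 nt in frame 2 (positions 8–19).

2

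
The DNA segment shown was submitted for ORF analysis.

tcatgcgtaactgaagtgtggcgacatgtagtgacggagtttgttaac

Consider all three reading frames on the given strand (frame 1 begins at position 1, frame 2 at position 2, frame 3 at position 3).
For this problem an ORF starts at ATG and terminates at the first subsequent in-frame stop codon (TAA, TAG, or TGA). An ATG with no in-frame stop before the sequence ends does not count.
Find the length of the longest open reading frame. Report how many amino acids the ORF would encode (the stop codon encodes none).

3

Frame 1: TCA TGC GTA ACT GAA GTG TGG CGA CAT GTA GTG ACG GAG TTT GTT AAC — no ATG→stop ORF.
Frame 2: CAT GCG TAA CTG AAG TGT GGC GAC ATG TAG TGA CGG AGT TTG TTA — ATG at 26, stop TAG at 29 → 6 nt.
Frame 3: ATG CGT AAC TGA AGT GTG GCG ACA TGT AGT GAC GGA GTT TGT TAA — ATG at 3, stop TGA at 12 → 12 nt.
Longest: frame 3, positions 3–14, 12 nt = 4 codons = 3 aa. → 3 amino acids.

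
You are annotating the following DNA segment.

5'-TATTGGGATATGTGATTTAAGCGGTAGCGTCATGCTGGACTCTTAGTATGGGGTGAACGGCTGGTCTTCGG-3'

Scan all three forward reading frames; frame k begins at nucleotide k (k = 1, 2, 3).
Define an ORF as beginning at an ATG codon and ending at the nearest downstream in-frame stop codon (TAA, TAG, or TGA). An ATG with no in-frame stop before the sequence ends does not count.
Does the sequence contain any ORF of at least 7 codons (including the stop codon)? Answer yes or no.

no

Frame 1: TAT TGG GAT ATG TGA TTT AAG CGG TAG CGT CAT GCT GGA CTC TTA GTA TGG GGT GAA CGG CTG GTC TTC — ATG at 10, stop TGA at 13 → 6 nt.
Frame 2: ATT GGG ATA TGT GAT TTA AGC GGT AGC GTC ATG CTG GAC TCT TAG TAT GGG GTG AAC GGC TGG TCT TCG — ATG at 32, stop TAG at 44 → 15 nt.
Frame 3: TTG GGA TAT GTG ATT TAA GCG GTA GCG TCA TGC TGG ACT CTT AGT ATG GGG TGA ACG GCT GGT CTT CGG — ATG at 48, stop TGA at 54 → 9 nt.
Largest ORF found is 5 codons < 7, so no.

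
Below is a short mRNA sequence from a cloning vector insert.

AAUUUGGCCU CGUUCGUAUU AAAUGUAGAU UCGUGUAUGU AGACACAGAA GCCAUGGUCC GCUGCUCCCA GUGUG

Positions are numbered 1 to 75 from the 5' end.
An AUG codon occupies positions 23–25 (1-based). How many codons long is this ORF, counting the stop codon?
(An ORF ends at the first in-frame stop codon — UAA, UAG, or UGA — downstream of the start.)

Codons from position 23: AUG (23–25), UAG (26–28).
UAG is the first in-frame stop; that's 2 codons including the stop.

2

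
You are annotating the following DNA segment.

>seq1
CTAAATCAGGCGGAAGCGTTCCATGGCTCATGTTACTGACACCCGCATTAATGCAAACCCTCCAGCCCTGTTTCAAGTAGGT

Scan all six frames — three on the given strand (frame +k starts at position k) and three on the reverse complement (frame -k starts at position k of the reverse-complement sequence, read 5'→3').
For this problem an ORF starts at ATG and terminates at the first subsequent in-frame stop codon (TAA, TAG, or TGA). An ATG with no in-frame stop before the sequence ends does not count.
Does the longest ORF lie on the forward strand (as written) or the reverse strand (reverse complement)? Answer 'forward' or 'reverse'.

forward

Reverse complement (5'→3'): ACCTACTTGAAACAGGGCTGGAGGGTTTGCATTAATGCGGGTGTCAGTAACATGAGCCATGGAACGCTTCCGCCTGATTTAG
Frame +1: CTA AAT CAG GCG GAA GCG TTC CAT GGC TCA TGT TAC TGA CAC CCG CAT TAA TGC AAA CCC TCC AGC CCT GTT TCA AGT AGG — no ATG→stop ORF.
Frame +2: TAA ATC AGG CGG AAG CGT TCC ATG GCT CAT GTT ACT GAC ACC CGC ATT AAT GCA AAC CCT CCA GCC CTG TTT CAA GTA GGT — no ATG→stop ORF.
Frame +3: AAA TCA GGC GGA AGC GTT CCA TGG CTC ATG TTA CTG ACA CCC GCA TTA ATG CAA ACC CTC CAG CCC TGT TTC AAG TAG — ATG at 30, stop TAG at 78 → 51 nt; ATG at 51, stop TAG at 78 → 30 nt.
Frame -1: ACC TAC TTG AAA CAG GGC TGG AGG GTT TGC ATT AAT GCG GGT GTC AGT AAC ATG AGC CAT GGA ACG CTT CCG CCT GAT TTA — no ATG→stop ORF.
Frame -2: CCT ACT TGA AAC AGG GCT GGA GGG TTT GCA TTA ATG CGG GTG TCA GTA ACA TGA GCC ATG GAA CGC TTC CGC CTG ATT TAG — ATG at 35, stop TGA at 53 → 21 nt; ATG at 59, stop TAG at 80 → 24 nt.
Frame -3: CTA CTT GAA ACA GGG CTG GAG GGT TTG CAT TAA TGC GGG TGT CAG TAA CAT GAG CCA TGG AAC GCT TCC GCC TGA TTT — no ATG→stop ORF.
Forward-strand max 51 nt; reverse-strand max 24 nt. The forward strand has the longer ORF.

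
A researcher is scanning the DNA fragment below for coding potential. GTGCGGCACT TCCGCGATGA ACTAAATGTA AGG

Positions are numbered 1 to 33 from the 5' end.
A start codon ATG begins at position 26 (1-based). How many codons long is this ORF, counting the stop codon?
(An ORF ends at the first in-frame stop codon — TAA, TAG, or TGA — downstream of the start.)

Codons from position 26: ATG (26–28), TAA (29–31).
TAA is the first in-frame stop; that's 2 codons including the stop.

2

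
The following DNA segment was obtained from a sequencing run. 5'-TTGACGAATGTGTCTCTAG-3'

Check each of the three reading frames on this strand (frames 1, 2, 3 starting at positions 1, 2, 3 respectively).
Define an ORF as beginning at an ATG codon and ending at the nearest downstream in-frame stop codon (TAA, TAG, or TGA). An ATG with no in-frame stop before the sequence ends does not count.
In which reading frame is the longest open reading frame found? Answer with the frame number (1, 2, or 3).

Frame 1: TTG ACG AAT GTG TCT CTA — no ATG→stop ORF.
Frame 2: TGA CGA ATG TGT CTC TAG — ATG at 8, stop TAG at 17 → 12 nt.
Frame 3: GAC GAA TGT GTC TCT — no ATG→stop ORF.
Longest ORF is 12 nt in frame 2 (positions 8–19).

2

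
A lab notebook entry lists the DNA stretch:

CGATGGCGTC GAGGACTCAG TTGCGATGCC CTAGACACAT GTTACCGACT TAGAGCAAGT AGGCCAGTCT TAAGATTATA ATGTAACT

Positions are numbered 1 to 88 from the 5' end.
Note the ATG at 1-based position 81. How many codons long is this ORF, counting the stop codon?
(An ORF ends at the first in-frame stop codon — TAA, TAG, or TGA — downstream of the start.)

2

Codons from position 81: ATG (81–83), TAA (84–86).
TAA is the first in-frame stop; that's 2 codons including the stop.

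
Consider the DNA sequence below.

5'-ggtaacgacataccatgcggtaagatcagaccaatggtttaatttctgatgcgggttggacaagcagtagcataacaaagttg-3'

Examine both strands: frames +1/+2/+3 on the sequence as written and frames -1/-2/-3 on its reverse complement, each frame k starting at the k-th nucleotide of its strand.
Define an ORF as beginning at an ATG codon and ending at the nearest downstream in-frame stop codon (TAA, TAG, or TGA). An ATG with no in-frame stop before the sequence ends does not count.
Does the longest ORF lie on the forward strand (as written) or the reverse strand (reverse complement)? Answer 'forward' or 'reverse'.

Reverse complement (5'→3'): CAACTTTGTTATGCTACTGCTTGTCCAACCCGCATCAGAAATTAAACCATTGGTCTGATCTTACCGCATGGTATGTCGTTACC
Frame +1: GGT AAC GAC ATA CCA TGC GGT AAG ATC AGA CCA ATG GTT TAA TTT CTG ATG CGG GTT GGA CAA GCA GTA GCA TAA CAA AGT — ATG at 34, stop TAA at 40 → 9 nt; ATG at 49, stop TAA at 73 → 27 nt.
Frame +2: GTA ACG ACA TAC CAT GCG GTA AGA TCA GAC CAA TGG TTT AAT TTC TGA TGC GGG TTG GAC AAG CAG TAG CAT AAC AAA GTT — no ATG→stop ORF.
Frame +3: TAA CGA CAT ACC ATG CGG TAA GAT CAG ACC AAT GGT TTA ATT TCT GAT GCG GGT TGG ACA AGC AGT AGC ATA ACA AAG TTG — ATG at 15, stop TAA at 21 → 9 nt.
Frame -1: CAA CTT TGT TAT GCT ACT GCT TGT CCA ACC CGC ATC AGA AAT TAA ACC ATT GGT CTG ATC TTA CCG CAT GGT ATG TCG TTA — no ATG→stop ORF.
Frame -2: AAC TTT GTT ATG CTA CTG CTT GTC CAA CCC GCA TCA GAA ATT AAA CCA TTG GTC TGA TCT TAC CGC ATG GTA TGT CGT TAC — ATG at 11, stop TGA at 56 → 48 nt.
Frame -3: ACT TTG TTA TGC TAC TGC TTG TCC AAC CCG CAT CAG AAA TTA AAC CAT TGG TCT GAT CTT ACC GCA TGG TAT GTC GTT ACC — no ATG→stop ORF.
Forward-strand max 27 nt; reverse-strand max 48 nt. The reverse strand has the longer ORF.

reverse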